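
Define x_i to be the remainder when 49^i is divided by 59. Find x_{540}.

21

We have x_0 = 1; x_1 = 49; x_2 = 41; x_3 = 3; x_4 = 29; x_5 = 5; x_6 = 9; x_7 = 28; x_8 = 15; x_9 = 27; x_{10} = 25; x_{11} = 45; x_{12} = 22; x_{13} = 16; x_{14} = 17; x_{15} = 7; x_{16} = 48; x_{17} = 51; x_{18} = 21; x_{19} = 26; x_{20} = 35; x_{21} = 4; x_{22} = 19; x_{23} = 46; x_{24} = 12; x_{25} = 57; x_{26} = 20; x_{27} = 36; x_{28} = 53; x_{29} = 1.
The sequence repeats with period 29.
(540 - 0) mod 29 = 18, so x_{540} = x_{18} = 21.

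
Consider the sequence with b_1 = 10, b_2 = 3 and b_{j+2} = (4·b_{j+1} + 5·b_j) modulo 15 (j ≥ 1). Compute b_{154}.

8

b_1 = 10,  b_2 = 3,  b_3 = 2,  b_4 = 8,  b_5 = 12,  b_6 = 13,  b_7 = 7,  b_8 = 3,  b_9 = 2.
Since (b_8, b_9) = (b_2, b_3) = (3, 2) (two consecutive terms determine the rest), the sequence is eventually periodic: after a pre-period of length 1 it cycles with period 6.
For j ≥ 2, b_j depends only on (j - 2) mod 6. (154 - 2) mod 6 = 2, so b_{154} = b_4 = 8.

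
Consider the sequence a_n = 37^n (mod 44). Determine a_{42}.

a_0 = 1, a_1 = 37, a_2 = 5, a_3 = 9, a_4 = 25, a_5 = 1.
The sequence repeats with period 5.
So a_{42} = a_{0 + ((42-0) mod 5)} = a_2 = 5.

5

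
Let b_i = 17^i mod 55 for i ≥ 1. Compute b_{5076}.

b_1 = 17, b_2 = 14, b_3 = 18, b_4 = 31, b_5 = 32, b_6 = 49, b_7 = 8, b_8 = 26, b_9 = 2, b_{10} = 34, b_{11} = 28, b_{12} = 36, b_{13} = 7, b_{14} = 9, b_{15} = 43, b_{16} = 16, b_{17} = 52, b_{18} = 4, b_{19} = 13, b_{20} = 1, b_{21} = 17.
Since b_{21} = b_1 = 17, the sequence is periodic with period 20.
(5076 - 1) mod 20 = 15, so b_{5076} = b_{16} = 16.

16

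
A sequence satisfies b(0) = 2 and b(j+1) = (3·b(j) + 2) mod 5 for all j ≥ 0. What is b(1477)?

3

Computing terms: b(0) = 2, b(1) = 3, b(2) = 1, b(3) = 0, b(4) = 2.
The sequence repeats with period 4.
(1477 - 0) mod 4 = 1, so b(1477) = b(1) = 3.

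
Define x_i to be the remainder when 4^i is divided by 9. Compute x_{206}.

We have x_1 = 4; x_2 = 7; x_3 = 1; x_4 = 4.
Since x_4 = x_1 = 4, the sequence is periodic with period 3.
(206 - 1) mod 3 = 1, so x_{206} = x_2 = 7.

7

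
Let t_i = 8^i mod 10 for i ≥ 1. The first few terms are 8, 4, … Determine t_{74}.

Computing terms: t_1 = 8; t_2 = 4; t_3 = 2; t_4 = 6; t_5 = 8.
The sequence repeats with period 4.
So t_{74} = t_{1 + ((74-1) mod 4)} = t_2 = 4.

4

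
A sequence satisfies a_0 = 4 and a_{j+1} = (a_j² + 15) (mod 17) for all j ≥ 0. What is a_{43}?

a_0 = 4; a_1 = 14; a_2 = 7; a_3 = 13; a_4 = 14.
Since a_4 = a_1 = 14, the sequence is eventually periodic: after a pre-period of length 1 it cycles with period 3.
For j ≥ 1, a_j depends only on (j - 1) mod 3. (43 - 1) mod 3 = 0, so a_{43} = a_1 = 14.

14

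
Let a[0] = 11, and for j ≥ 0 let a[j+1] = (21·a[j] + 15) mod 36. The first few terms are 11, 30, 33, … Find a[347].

Computing terms: a[0] = 11, a[1] = 30, a[2] = 33, a[3] = 24, a[4] = 15, a[5] = 6, a[6] = 33.
Since a[6] = a[2] = 33, the sequence is eventually periodic: after a pre-period of length 2 it cycles with period 4.
For j ≥ 2, a[j] depends only on (j - 2) mod 4. (347 - 2) mod 4 = 1, so a[347] = a[3] = 24.

24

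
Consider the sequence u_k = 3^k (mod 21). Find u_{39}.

6

Listing terms: u_0 = 1; u_1 = 3; u_2 = 9; u_3 = 6; u_4 = 18; u_5 = 12; u_6 = 15; u_7 = 3.
Since u_7 = u_1 = 3, the sequence is eventually periodic: after a pre-period of length 1 it cycles with period 6.
For k ≥ 1, u_k depends only on (k - 1) mod 6. (39 - 1) mod 6 = 2, so u_{39} = u_3 = 6.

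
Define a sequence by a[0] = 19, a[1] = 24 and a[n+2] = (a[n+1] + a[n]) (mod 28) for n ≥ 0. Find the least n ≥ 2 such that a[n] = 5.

29

a[0] = 19; a[1] = 24; a[2] = 15; a[3] = 11; a[4] = 26; a[5] = 9; a[6] = 7; a[7] = 16; a[8] = 23; a[9] = 11; a[10] = 6; a[11] = 17; a[12] = 23; a[13] = 12; a[14] = 7; a[15] = 19; a[16] = 26; a[17] = 17; a[18] = 15; a[19] = 4; a[20] = 19; a[21] = 23; a[22] = 14; a[23] = 9; a[24] = 23; a[25] = 4; a[26] = 27; a[27] = 3; a[28] = 2; a[29] = 5; a[30] = 7; a[31] = 12; a[32] = 19; a[33] = 3; a[34] = 22; a[35] = 25; a[36] = 19; a[37] = 16; a[38] = 7; a[39] = 23; a[40] = 2; a[41] = 25; a[42] = 27; a[43] = 24; a[44] = 23; a[45] = 19; a[46] = 14; a[47] = 5; a[48] = 19; a[49] = 24.
Since (a[48], a[49]) = (a[0], a[1]) = (19, 24) (two consecutive terms determine the rest), the sequence is periodic with period 48.
The value 5 first appears (with n ≥ 2) at a[29].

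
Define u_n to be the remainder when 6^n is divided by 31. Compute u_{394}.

25

Listing terms: u_0 = 1, u_1 = 6, u_2 = 5, u_3 = 30, u_4 = 25, u_5 = 26, u_6 = 1.
The sequence repeats with period 6.
(394 - 0) mod 6 = 4, so u_{394} = u_4 = 25.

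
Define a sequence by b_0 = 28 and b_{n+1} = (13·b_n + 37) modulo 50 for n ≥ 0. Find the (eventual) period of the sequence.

We have b_0 = 28, b_1 = 1, b_2 = 0, b_3 = 37, b_4 = 18, b_5 = 21, b_6 = 10, b_7 = 17, b_8 = 8, b_9 = 41, b_{10} = 20, b_{11} = 47, b_{12} = 48, b_{13} = 11, b_{14} = 30, b_{15} = 27, b_{16} = 38, b_{17} = 31, b_{18} = 40, b_{19} = 7, b_{20} = 28.
The sequence repeats with period 20.

20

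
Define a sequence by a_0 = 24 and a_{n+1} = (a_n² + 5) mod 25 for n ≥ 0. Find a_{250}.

16

Listing terms: a_0 = 24,  a_1 = 6,  a_2 = 16,  a_3 = 11,  a_4 = 1,  a_5 = 6.
Since a_5 = a_1 = 6, the sequence is eventually periodic: after a pre-period of length 1 it cycles with period 4.
For n ≥ 1, a_n depends only on (n - 1) mod 4. (250 - 1) mod 4 = 1, so a_{250} = a_2 = 16.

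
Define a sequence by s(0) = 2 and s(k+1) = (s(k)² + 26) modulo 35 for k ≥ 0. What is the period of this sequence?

Listing terms: s(0) = 2, s(1) = 30, s(2) = 16, s(3) = 2.
The sequence repeats with period 3.

3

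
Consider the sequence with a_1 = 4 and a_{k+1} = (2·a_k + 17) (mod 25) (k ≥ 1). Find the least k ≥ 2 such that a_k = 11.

16

a_1 = 4; a_2 = 0; a_3 = 17; a_4 = 1; a_5 = 19; a_6 = 5; a_7 = 2; a_8 = 21; a_9 = 9; a_{10} = 10; a_{11} = 12; a_{12} = 16; a_{13} = 24; a_{14} = 15; a_{15} = 22; a_{16} = 11; a_{17} = 14; a_{18} = 20; a_{19} = 7; a_{20} = 6; a_{21} = 4.
The sequence repeats with period 20.
The value 11 first appears (with k ≥ 2) at a_{16}.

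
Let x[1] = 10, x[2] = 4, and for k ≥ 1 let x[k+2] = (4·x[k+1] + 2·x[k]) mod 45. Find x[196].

17

x[1] = 10; x[2] = 4; x[3] = 36; x[4] = 17; x[5] = 5; x[6] = 9; x[7] = 1; x[8] = 22; x[9] = 0; x[10] = 44; x[11] = 41; x[12] = 27; x[13] = 10; x[14] = 4.
The sequence repeats with period 12.
(196 - 1) mod 12 = 3, so x[196] = x[4] = 17.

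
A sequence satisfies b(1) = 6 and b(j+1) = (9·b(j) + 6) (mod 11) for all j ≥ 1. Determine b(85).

We have b(1) = 6, b(2) = 5, b(3) = 7, b(4) = 3, b(5) = 0, b(6) = 6.
Since b(6) = b(1) = 6, the sequence is periodic with period 5.
(85 - 1) mod 5 = 4, so b(85) = b(5) = 0.

0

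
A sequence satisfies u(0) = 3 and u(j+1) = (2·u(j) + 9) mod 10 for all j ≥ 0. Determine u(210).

Computing terms: u(0) = 3; u(1) = 5; u(2) = 9; u(3) = 7; u(4) = 3.
The sequence repeats with period 4.
(210 - 0) mod 4 = 2, so u(210) = u(2) = 9.

9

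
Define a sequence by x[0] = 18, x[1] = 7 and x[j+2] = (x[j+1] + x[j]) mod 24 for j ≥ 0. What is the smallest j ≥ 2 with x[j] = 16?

9

Listing terms: x[0] = 18,  x[1] = 7,  x[2] = 1,  x[3] = 8,  x[4] = 9,  x[5] = 17,  x[6] = 2,  x[7] = 19,  x[8] = 21,  x[9] = 16,  x[10] = 13,  x[11] = 5,  x[12] = 18,  x[13] = 23,  x[14] = 17,  x[15] = 16,  x[16] = 9,  x[17] = 1,  x[18] = 10,  x[19] = 11,  x[20] = 21,  x[21] = 8,  x[22] = 5,  x[23] = 13,  x[24] = 18,  x[25] = 7.
Since (x[24], x[25]) = (x[0], x[1]) = (18, 7) (two consecutive terms determine the rest), the sequence is periodic with period 24.
The value 16 first appears (with j ≥ 2) at x[9].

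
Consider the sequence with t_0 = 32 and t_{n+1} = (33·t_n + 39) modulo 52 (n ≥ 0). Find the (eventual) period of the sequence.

12

Computing terms: t_0 = 32,  t_1 = 3,  t_2 = 34,  t_3 = 17,  t_4 = 28,  t_5 = 27,  t_6 = 46,  t_7 = 49,  t_8 = 44,  t_9 = 35,  t_{10} = 50,  t_{11} = 25,  t_{12} = 32.
The sequence repeats with period 12.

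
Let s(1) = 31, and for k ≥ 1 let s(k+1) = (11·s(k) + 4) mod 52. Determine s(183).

3

s(1) = 31,  s(2) = 33,  s(3) = 3,  s(4) = 37,  s(5) = 47,  s(6) = 1,  s(7) = 15,  s(8) = 13,  s(9) = 43,  s(10) = 9,  s(11) = 51,  s(12) = 45,  s(13) = 31.
Since s(13) = s(1) = 31, the sequence is periodic with period 12.
(183 - 1) mod 12 = 2, so s(183) = s(3) = 3.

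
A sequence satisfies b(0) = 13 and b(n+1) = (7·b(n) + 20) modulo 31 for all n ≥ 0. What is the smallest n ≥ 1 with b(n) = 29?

Listing terms: b(0) = 13, b(1) = 18, b(2) = 22, b(3) = 19, b(4) = 29, b(5) = 6, b(6) = 0, b(7) = 20, b(8) = 5, b(9) = 24, b(10) = 2, b(11) = 3, b(12) = 10, b(13) = 28, b(14) = 30, b(15) = 13.
The sequence repeats with period 15.
The value 29 first appears (with n ≥ 1) at b(4).

4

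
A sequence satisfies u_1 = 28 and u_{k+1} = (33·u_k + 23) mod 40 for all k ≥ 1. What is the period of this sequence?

Listing terms: u_1 = 28, u_2 = 27, u_3 = 34, u_4 = 25, u_5 = 8, u_6 = 7, u_7 = 14, u_8 = 5, u_9 = 28.
Since u_9 = u_1 = 28, the sequence is periodic with period 8.

8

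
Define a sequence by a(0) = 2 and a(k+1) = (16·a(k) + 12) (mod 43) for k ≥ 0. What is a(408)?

28

Computing terms: a(0) = 2,  a(1) = 1,  a(2) = 28,  a(3) = 30,  a(4) = 19,  a(5) = 15,  a(6) = 37,  a(7) = 2.
The sequence repeats with period 7.
(408 - 0) mod 7 = 2, so a(408) = a(2) = 28.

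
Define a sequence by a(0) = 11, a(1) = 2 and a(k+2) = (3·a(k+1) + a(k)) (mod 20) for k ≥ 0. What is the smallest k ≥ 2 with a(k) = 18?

Computing terms: a(0) = 11; a(1) = 2; a(2) = 17; a(3) = 13; a(4) = 16; a(5) = 1; a(6) = 19; a(7) = 18; a(8) = 13; a(9) = 17; a(10) = 4; a(11) = 9; a(12) = 11; a(13) = 2.
Since (a(12), a(13)) = (a(0), a(1)) = (11, 2) (two consecutive terms determine the rest), the sequence is periodic with period 12.
The value 18 first appears (with k ≥ 2) at a(7).

7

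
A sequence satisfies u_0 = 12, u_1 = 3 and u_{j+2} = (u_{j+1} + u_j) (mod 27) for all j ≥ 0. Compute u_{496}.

We have u_0 = 12, u_1 = 3, u_2 = 15, u_3 = 18, u_4 = 6, u_5 = 24, u_6 = 3, u_7 = 0, u_8 = 3, u_9 = 3, u_{10} = 6, u_{11} = 9, u_{12} = 15, u_{13} = 24, u_{14} = 12, u_{15} = 9, u_{16} = 21, u_{17} = 3, u_{18} = 24, u_{19} = 0, u_{20} = 24, u_{21} = 24, u_{22} = 21, u_{23} = 18, u_{24} = 12, u_{25} = 3.
Since (u_{24}, u_{25}) = (u_0, u_1) = (12, 3) (two consecutive terms determine the rest), the sequence is periodic with period 24.
(496 - 0) mod 24 = 16, so u_{496} = u_{16} = 21.

21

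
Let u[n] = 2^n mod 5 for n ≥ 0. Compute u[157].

Computing terms: u[0] = 1,  u[1] = 2,  u[2] = 4,  u[3] = 3,  u[4] = 1.
Since u[4] = u[0] = 1, the sequence is periodic with period 4.
So u[157] = u[0 + ((157-0) mod 4)] = u[1] = 2.

2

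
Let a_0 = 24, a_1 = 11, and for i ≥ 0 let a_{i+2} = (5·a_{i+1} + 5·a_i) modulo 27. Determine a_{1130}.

19

a_0 = 24,  a_1 = 11,  a_2 = 13,  a_3 = 12,  a_4 = 17,  a_5 = 10,  a_6 = 0,  a_7 = 23,  a_8 = 7,  a_9 = 15,  a_{10} = 2,  a_{11} = 4,  a_{12} = 3,  a_{13} = 8,  a_{14} = 1,  a_{15} = 18,  a_{16} = 14,  a_{17} = 25,  a_{18} = 6,  a_{19} = 20,  a_{20} = 22,  a_{21} = 21,  a_{22} = 26,  a_{23} = 19,  a_{24} = 9,  a_{25} = 5,  a_{26} = 16,  a_{27} = 24,  a_{28} = 11.
The sequence repeats with period 27.
So a_{1130} = a_{0 + ((1130-0) mod 27)} = a_{23} = 19.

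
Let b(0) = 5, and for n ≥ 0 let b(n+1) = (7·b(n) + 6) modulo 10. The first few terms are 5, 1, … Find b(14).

3

b(0) = 5, b(1) = 1, b(2) = 3, b(3) = 7, b(4) = 5.
Since b(4) = b(0) = 5, the sequence is periodic with period 4.
(14 - 0) mod 4 = 2, so b(14) = b(2) = 3.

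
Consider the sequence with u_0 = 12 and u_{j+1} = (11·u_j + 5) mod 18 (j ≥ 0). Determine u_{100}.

Listing terms: u_0 = 12; u_1 = 11; u_2 = 0; u_3 = 5; u_4 = 6; u_5 = 17; u_6 = 12.
The sequence repeats with period 6.
So u_{100} = u_{0 + ((100-0) mod 6)} = u_4 = 6.

6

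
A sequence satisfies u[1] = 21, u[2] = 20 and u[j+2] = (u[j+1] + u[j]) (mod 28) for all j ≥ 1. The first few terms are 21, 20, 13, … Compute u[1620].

19

Listing terms: u[1] = 21; u[2] = 20; u[3] = 13; u[4] = 5; u[5] = 18; u[6] = 23; u[7] = 13; u[8] = 8; u[9] = 21; u[10] = 1; u[11] = 22; u[12] = 23; u[13] = 17; u[14] = 12; u[15] = 1; u[16] = 13; u[17] = 14; u[18] = 27; u[19] = 13; u[20] = 12; u[21] = 25; u[22] = 9; u[23] = 6; u[24] = 15; u[25] = 21; u[26] = 8; u[27] = 1; u[28] = 9; u[29] = 10; u[30] = 19; u[31] = 1; u[32] = 20; u[33] = 21; u[34] = 13; u[35] = 6; u[36] = 19; u[37] = 25; u[38] = 16; u[39] = 13; u[40] = 1; u[41] = 14; u[42] = 15; u[43] = 1; u[44] = 16; u[45] = 17; u[46] = 5; u[47] = 22; u[48] = 27; u[49] = 21; u[50] = 20.
The sequence repeats with period 48.
(1620 - 1) mod 48 = 35, so u[1620] = u[36] = 19.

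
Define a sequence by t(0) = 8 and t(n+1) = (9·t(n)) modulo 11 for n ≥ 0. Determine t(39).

t(0) = 8,  t(1) = 6,  t(2) = 10,  t(3) = 2,  t(4) = 7,  t(5) = 8.
The sequence repeats with period 5.
(39 - 0) mod 5 = 4, so t(39) = t(4) = 7.

7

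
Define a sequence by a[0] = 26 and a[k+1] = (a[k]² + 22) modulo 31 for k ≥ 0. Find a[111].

29

Listing terms: a[0] = 26; a[1] = 16; a[2] = 30; a[3] = 23; a[4] = 24; a[5] = 9; a[6] = 10; a[7] = 29; a[8] = 26.
The sequence repeats with period 8.
(111 - 0) mod 8 = 7, so a[111] = a[7] = 29.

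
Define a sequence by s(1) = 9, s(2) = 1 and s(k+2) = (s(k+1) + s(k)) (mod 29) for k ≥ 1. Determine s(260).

Listing terms: s(1) = 9; s(2) = 1; s(3) = 10; s(4) = 11; s(5) = 21; s(6) = 3; s(7) = 24; s(8) = 27; s(9) = 22; s(10) = 20; s(11) = 13; s(12) = 4; s(13) = 17; s(14) = 21; s(15) = 9; s(16) = 1.
Since (s(15), s(16)) = (s(1), s(2)) = (9, 1) (two consecutive terms determine the rest), the sequence is periodic with period 14.
(260 - 1) mod 14 = 7, so s(260) = s(8) = 27.

27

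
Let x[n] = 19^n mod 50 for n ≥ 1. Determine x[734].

Listing terms: x[1] = 19; x[2] = 11; x[3] = 9; x[4] = 21; x[5] = 49; x[6] = 31; x[7] = 39; x[8] = 41; x[9] = 29; x[10] = 1; x[11] = 19.
Since x[11] = x[1] = 19, the sequence is periodic with period 10.
(734 - 1) mod 10 = 3, so x[734] = x[4] = 21.

21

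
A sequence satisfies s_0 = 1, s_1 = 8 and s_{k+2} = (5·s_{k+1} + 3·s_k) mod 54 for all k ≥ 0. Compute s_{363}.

We have s_0 = 1,  s_1 = 8,  s_2 = 43,  s_3 = 23,  s_4 = 28,  s_5 = 47,  s_6 = 49,  s_7 = 8,  s_8 = 25,  s_9 = 41,  s_{10} = 10,  s_{11} = 11,  s_{12} = 31,  s_{13} = 26,  s_{14} = 7,  s_{15} = 5,  s_{16} = 46,  s_{17} = 29,  s_{18} = 13,  s_{19} = 44,  s_{20} = 43,  s_{21} = 23.
Since (s_{20}, s_{21}) = (s_2, s_3) = (43, 23) (two consecutive terms determine the rest), the sequence is eventually periodic: after a pre-period of length 2 it cycles with period 18.
For k ≥ 2, s_k depends only on (k - 2) mod 18. (363 - 2) mod 18 = 1, so s_{363} = s_3 = 23.

23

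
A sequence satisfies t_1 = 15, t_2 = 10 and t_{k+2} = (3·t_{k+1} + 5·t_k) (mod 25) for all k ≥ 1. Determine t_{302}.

t_1 = 15,  t_2 = 10,  t_3 = 5,  t_4 = 15,  t_5 = 20,  t_6 = 10,  t_7 = 5.
Since (t_6, t_7) = (t_2, t_3) = (10, 5) (two consecutive terms determine the rest), the sequence is eventually periodic: after a pre-period of length 1 it cycles with period 4.
For k ≥ 2, t_k depends only on (k - 2) mod 4. (302 - 2) mod 4 = 0, so t_{302} = t_2 = 10.

10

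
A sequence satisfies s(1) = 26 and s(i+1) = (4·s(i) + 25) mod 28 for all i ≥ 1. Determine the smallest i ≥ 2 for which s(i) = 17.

2

s(1) = 26; s(2) = 17; s(3) = 9; s(4) = 5; s(5) = 17.
Since s(5) = s(2) = 17, the sequence is eventually periodic: after a pre-period of length 1 it cycles with period 3.
The value 17 first appears (with i ≥ 2) at s(2).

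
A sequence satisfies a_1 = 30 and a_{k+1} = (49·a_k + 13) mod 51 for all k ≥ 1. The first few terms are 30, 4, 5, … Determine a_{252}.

Computing terms: a_1 = 30; a_2 = 4; a_3 = 5; a_4 = 3; a_5 = 7; a_6 = 50; a_7 = 15; a_8 = 34; a_9 = 47; a_{10} = 21; a_{11} = 22; a_{12} = 20; a_{13} = 24; a_{14} = 16; a_{15} = 32; a_{16} = 0; a_{17} = 13; a_{18} = 38; a_{19} = 39; a_{20} = 37; a_{21} = 41; a_{22} = 33; a_{23} = 49; a_{24} = 17; a_{25} = 30.
Since a_{25} = a_1 = 30, the sequence is periodic with period 24.
(252 - 1) mod 24 = 11, so a_{252} = a_{12} = 20.

20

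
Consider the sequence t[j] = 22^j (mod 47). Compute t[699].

Computing terms: t[1] = 22, t[2] = 14, t[3] = 26, t[4] = 8, t[5] = 35, t[6] = 18, t[7] = 20, t[8] = 17, t[9] = 45, t[10] = 3, t[11] = 19, t[12] = 42, t[13] = 31, t[14] = 24, t[15] = 11, t[16] = 7, t[17] = 13, t[18] = 4, t[19] = 41, t[20] = 9, t[21] = 10, t[22] = 32, t[23] = 46, t[24] = 25, t[25] = 33, t[26] = 21, t[27] = 39, t[28] = 12, t[29] = 29, t[30] = 27, t[31] = 30, t[32] = 2, t[33] = 44, t[34] = 28, t[35] = 5, t[36] = 16, t[37] = 23, t[38] = 36, t[39] = 40, t[40] = 34, t[41] = 43, t[42] = 6, t[43] = 38, t[44] = 37, t[45] = 15, t[46] = 1, t[47] = 22.
Since t[47] = t[1] = 22, the sequence is periodic with period 46.
So t[699] = t[1 + ((699-1) mod 46)] = t[9] = 45.

45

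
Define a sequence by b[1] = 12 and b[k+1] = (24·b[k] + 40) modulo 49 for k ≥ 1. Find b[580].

b[1] = 12,  b[2] = 34,  b[3] = 23,  b[4] = 4,  b[5] = 38,  b[6] = 21,  b[7] = 5,  b[8] = 13,  b[9] = 9,  b[10] = 11,  b[11] = 10,  b[12] = 35,  b[13] = 47,  b[14] = 41,  b[15] = 44,  b[16] = 18,  b[17] = 31,  b[18] = 0,  b[19] = 40,  b[20] = 20,  b[21] = 30,  b[22] = 25,  b[23] = 3,  b[24] = 14,  b[25] = 33,  b[26] = 48,  b[27] = 16,  b[28] = 32,  b[29] = 24,  b[30] = 28,  b[31] = 26,  b[32] = 27,  b[33] = 2,  b[34] = 39,  b[35] = 45,  b[36] = 42,  b[37] = 19,  b[38] = 6,  b[39] = 37,  b[40] = 46,  b[41] = 17,  b[42] = 7,  b[43] = 12.
The sequence repeats with period 42.
(580 - 1) mod 42 = 33, so b[580] = b[34] = 39.

39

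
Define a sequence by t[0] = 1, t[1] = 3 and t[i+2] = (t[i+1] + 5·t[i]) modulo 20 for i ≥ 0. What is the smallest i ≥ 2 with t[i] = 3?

3

t[0] = 1,  t[1] = 3,  t[2] = 8,  t[3] = 3,  t[4] = 3,  t[5] = 18,  t[6] = 13,  t[7] = 3,  t[8] = 8.
Since (t[7], t[8]) = (t[1], t[2]) = (3, 8) (two consecutive terms determine the rest), the sequence is eventually periodic: after a pre-period of length 1 it cycles with period 6.
The value 3 first appears (with i ≥ 2) at t[3].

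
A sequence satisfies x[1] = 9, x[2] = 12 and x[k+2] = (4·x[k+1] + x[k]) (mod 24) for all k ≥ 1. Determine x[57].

We have x[1] = 9, x[2] = 12, x[3] = 9, x[4] = 0, x[5] = 9, x[6] = 12.
Since (x[5], x[6]) = (x[1], x[2]) = (9, 12) (two consecutive terms determine the rest), the sequence is periodic with period 4.
(57 - 1) mod 4 = 0, so x[57] = x[1] = 9.

9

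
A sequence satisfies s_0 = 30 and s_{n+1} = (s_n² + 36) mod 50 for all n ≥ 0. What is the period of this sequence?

We have s_0 = 30,  s_1 = 36,  s_2 = 32,  s_3 = 10,  s_4 = 36.
Since s_4 = s_1 = 36, the sequence is eventually periodic: after a pre-period of length 1 it cycles with period 3.

3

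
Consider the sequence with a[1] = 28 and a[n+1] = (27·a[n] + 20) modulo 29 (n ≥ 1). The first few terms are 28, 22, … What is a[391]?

Computing terms: a[1] = 28; a[2] = 22; a[3] = 5; a[4] = 10; a[5] = 0; a[6] = 20; a[7] = 9; a[8] = 2; a[9] = 16; a[10] = 17; a[11] = 15; a[12] = 19; a[13] = 11; a[14] = 27; a[15] = 24; a[16] = 1; a[17] = 18; a[18] = 13; a[19] = 23; a[20] = 3; a[21] = 14; a[22] = 21; a[23] = 7; a[24] = 6; a[25] = 8; a[26] = 4; a[27] = 12; a[28] = 25; a[29] = 28.
The sequence repeats with period 28.
So a[391] = a[1 + ((391-1) mod 28)] = a[27] = 12.

12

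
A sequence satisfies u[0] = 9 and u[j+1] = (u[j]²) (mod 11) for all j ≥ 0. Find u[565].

Computing terms: u[0] = 9,  u[1] = 4,  u[2] = 5,  u[3] = 3,  u[4] = 9.
The sequence repeats with period 4.
So u[565] = u[0 + ((565-0) mod 4)] = u[1] = 4.

4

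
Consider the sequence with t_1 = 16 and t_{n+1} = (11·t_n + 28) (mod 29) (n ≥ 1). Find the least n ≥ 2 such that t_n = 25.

17

Listing terms: t_1 = 16; t_2 = 1; t_3 = 10; t_4 = 22; t_5 = 9; t_6 = 11; t_7 = 4; t_8 = 14; t_9 = 8; t_{10} = 0; t_{11} = 28; t_{12} = 17; t_{13} = 12; t_{14} = 15; t_{15} = 19; t_{16} = 5; t_{17} = 25; t_{18} = 13; t_{19} = 26; t_{20} = 24; t_{21} = 2; t_{22} = 21; t_{23} = 27; t_{24} = 6; t_{25} = 7; t_{26} = 18; t_{27} = 23; t_{28} = 20; t_{29} = 16.
The sequence repeats with period 28.
The value 25 first appears (with n ≥ 2) at t_{17}.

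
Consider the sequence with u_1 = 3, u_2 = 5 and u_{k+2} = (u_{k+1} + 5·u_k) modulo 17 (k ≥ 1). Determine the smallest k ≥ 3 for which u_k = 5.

9

Listing terms: u_1 = 3, u_2 = 5, u_3 = 3, u_4 = 11, u_5 = 9, u_6 = 13, u_7 = 7, u_8 = 4, u_9 = 5, u_{10} = 8, u_{11} = 16, u_{12} = 5, u_{13} = 0, u_{14} = 8, u_{15} = 8, u_{16} = 14, u_{17} = 3, u_{18} = 5.
Since (u_{17}, u_{18}) = (u_1, u_2) = (3, 5) (two consecutive terms determine the rest), the sequence is periodic with period 16.
The value 5 first appears (with k ≥ 3) at u_9.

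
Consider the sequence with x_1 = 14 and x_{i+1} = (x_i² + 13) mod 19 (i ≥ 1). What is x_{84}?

11

Computing terms: x_1 = 14,  x_2 = 0,  x_3 = 13,  x_4 = 11,  x_5 = 1,  x_6 = 14.
The sequence repeats with period 5.
(84 - 1) mod 5 = 3, so x_{84} = x_4 = 11.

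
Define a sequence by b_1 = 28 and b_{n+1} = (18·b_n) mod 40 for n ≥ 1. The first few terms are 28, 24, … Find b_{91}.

We have b_1 = 28,  b_2 = 24,  b_3 = 32,  b_4 = 16,  b_5 = 8,  b_6 = 24.
Since b_6 = b_2 = 24, the sequence is eventually periodic: after a pre-period of length 1 it cycles with period 4.
For n ≥ 2, b_n depends only on (n - 2) mod 4. (91 - 2) mod 4 = 1, so b_{91} = b_3 = 32.

32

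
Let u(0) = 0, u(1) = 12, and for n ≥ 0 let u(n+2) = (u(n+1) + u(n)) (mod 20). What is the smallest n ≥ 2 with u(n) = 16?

4

Listing terms: u(0) = 0, u(1) = 12, u(2) = 12, u(3) = 4, u(4) = 16, u(5) = 0, u(6) = 16, u(7) = 16, u(8) = 12, u(9) = 8, u(10) = 0, u(11) = 8, u(12) = 8, u(13) = 16, u(14) = 4, u(15) = 0, u(16) = 4, u(17) = 4, u(18) = 8, u(19) = 12, u(20) = 0, u(21) = 12.
The sequence repeats with period 20.
The value 16 first appears (with n ≥ 2) at u(4).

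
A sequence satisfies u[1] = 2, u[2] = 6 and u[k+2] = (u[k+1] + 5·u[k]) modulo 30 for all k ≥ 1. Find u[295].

Listing terms: u[1] = 2; u[2] = 6; u[3] = 16; u[4] = 16; u[5] = 6; u[6] = 26; u[7] = 26; u[8] = 6; u[9] = 16.
Since (u[8], u[9]) = (u[2], u[3]) = (6, 16) (two consecutive terms determine the rest), the sequence is eventually periodic: after a pre-period of length 1 it cycles with period 6.
For k ≥ 2, u[k] depends only on (k - 2) mod 6. (295 - 2) mod 6 = 5, so u[295] = u[7] = 26.

26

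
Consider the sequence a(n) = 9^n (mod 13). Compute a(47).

a(0) = 1; a(1) = 9; a(2) = 3; a(3) = 1.
The sequence repeats with period 3.
(47 - 0) mod 3 = 2, so a(47) = a(2) = 3.

3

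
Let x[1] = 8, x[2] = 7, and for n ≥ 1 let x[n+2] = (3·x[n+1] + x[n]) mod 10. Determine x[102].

Listing terms: x[1] = 8, x[2] = 7, x[3] = 9, x[4] = 4, x[5] = 1, x[6] = 7, x[7] = 2, x[8] = 3, x[9] = 1, x[10] = 6, x[11] = 9, x[12] = 3, x[13] = 8, x[14] = 7.
Since (x[13], x[14]) = (x[1], x[2]) = (8, 7) (two consecutive terms determine the rest), the sequence is periodic with period 12.
So x[102] = x[1 + ((102-1) mod 12)] = x[6] = 7.

7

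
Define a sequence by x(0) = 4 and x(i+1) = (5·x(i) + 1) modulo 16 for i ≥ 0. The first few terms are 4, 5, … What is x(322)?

Listing terms: x(0) = 4,  x(1) = 5,  x(2) = 10,  x(3) = 3,  x(4) = 0,  x(5) = 1,  x(6) = 6,  x(7) = 15,  x(8) = 12,  x(9) = 13,  x(10) = 2,  x(11) = 11,  x(12) = 8,  x(13) = 9,  x(14) = 14,  x(15) = 7,  x(16) = 4.
The sequence repeats with period 16.
(322 - 0) mod 16 = 2, so x(322) = x(2) = 10.

10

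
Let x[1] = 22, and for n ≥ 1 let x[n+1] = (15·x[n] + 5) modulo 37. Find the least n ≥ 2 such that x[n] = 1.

17

We have x[1] = 22; x[2] = 2; x[3] = 35; x[4] = 12; x[5] = 0; x[6] = 5; x[7] = 6; x[8] = 21; x[9] = 24; x[10] = 32; x[11] = 4; x[12] = 28; x[13] = 18; x[14] = 16; x[15] = 23; x[16] = 17; x[17] = 1; x[18] = 20; x[19] = 9; x[20] = 29; x[21] = 33; x[22] = 19; x[23] = 31; x[24] = 26; x[25] = 25; x[26] = 10; x[27] = 7; x[28] = 36; x[29] = 27; x[30] = 3; x[31] = 13; x[32] = 15; x[33] = 8; x[34] = 14; x[35] = 30; x[36] = 11; x[37] = 22.
The sequence repeats with period 36.
The value 1 first appears (with n ≥ 2) at x[17].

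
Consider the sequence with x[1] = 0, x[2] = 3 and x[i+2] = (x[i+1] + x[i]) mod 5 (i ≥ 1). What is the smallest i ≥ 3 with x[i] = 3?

3

Listing terms: x[1] = 0, x[2] = 3, x[3] = 3, x[4] = 1, x[5] = 4, x[6] = 0, x[7] = 4, x[8] = 4, x[9] = 3, x[10] = 2, x[11] = 0, x[12] = 2, x[13] = 2, x[14] = 4, x[15] = 1, x[16] = 0, x[17] = 1, x[18] = 1, x[19] = 2, x[20] = 3, x[21] = 0, x[22] = 3.
Since (x[21], x[22]) = (x[1], x[2]) = (0, 3) (two consecutive terms determine the rest), the sequence is periodic with period 20.
The value 3 first appears (with i ≥ 3) at x[3].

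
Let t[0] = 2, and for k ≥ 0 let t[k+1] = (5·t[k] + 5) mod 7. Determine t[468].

2

Listing terms: t[0] = 2, t[1] = 1, t[2] = 3, t[3] = 6, t[4] = 0, t[5] = 5, t[6] = 2.
Since t[6] = t[0] = 2, the sequence is periodic with period 6.
So t[468] = t[0 + ((468-0) mod 6)] = t[0] = 2.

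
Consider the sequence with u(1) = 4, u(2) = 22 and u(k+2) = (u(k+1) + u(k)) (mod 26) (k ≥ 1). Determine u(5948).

20

u(1) = 4, u(2) = 22, u(3) = 0, u(4) = 22, u(5) = 22, u(6) = 18, u(7) = 14, u(8) = 6, u(9) = 20, u(10) = 0, u(11) = 20, u(12) = 20, u(13) = 14, u(14) = 8, u(15) = 22, u(16) = 4, u(17) = 0, u(18) = 4, u(19) = 4, u(20) = 8, u(21) = 12, u(22) = 20, u(23) = 6, u(24) = 0, u(25) = 6, u(26) = 6, u(27) = 12, u(28) = 18, u(29) = 4, u(30) = 22.
The sequence repeats with period 28.
So u(5948) = u(1 + ((5948-1) mod 28)) = u(12) = 20.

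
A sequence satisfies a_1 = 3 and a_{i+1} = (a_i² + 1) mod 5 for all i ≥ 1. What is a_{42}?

We have a_1 = 3; a_2 = 0; a_3 = 1; a_4 = 2; a_5 = 0.
Since a_5 = a_2 = 0, the sequence is eventually periodic: after a pre-period of length 1 it cycles with period 3.
For i ≥ 2, a_i depends only on (i - 2) mod 3. (42 - 2) mod 3 = 1, so a_{42} = a_3 = 1.

1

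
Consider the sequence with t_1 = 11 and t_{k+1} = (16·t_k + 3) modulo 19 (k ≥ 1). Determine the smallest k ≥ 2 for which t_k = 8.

2

We have t_1 = 11,  t_2 = 8,  t_3 = 17,  t_4 = 9,  t_5 = 14,  t_6 = 18,  t_7 = 6,  t_8 = 4,  t_9 = 10,  t_{10} = 11.
Since t_{10} = t_1 = 11, the sequence is periodic with period 9.
The value 8 first appears (with k ≥ 2) at t_2.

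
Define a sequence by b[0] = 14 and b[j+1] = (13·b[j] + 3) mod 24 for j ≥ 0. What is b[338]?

8

Listing terms: b[0] = 14; b[1] = 17; b[2] = 8; b[3] = 11; b[4] = 2; b[5] = 5; b[6] = 20; b[7] = 23; b[8] = 14.
The sequence repeats with period 8.
(338 - 0) mod 8 = 2, so b[338] = b[2] = 8.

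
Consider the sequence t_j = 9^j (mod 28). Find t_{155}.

Computing terms: t_0 = 1, t_1 = 9, t_2 = 25, t_3 = 1.
Since t_3 = t_0 = 1, the sequence is periodic with period 3.
(155 - 0) mod 3 = 2, so t_{155} = t_2 = 25.

25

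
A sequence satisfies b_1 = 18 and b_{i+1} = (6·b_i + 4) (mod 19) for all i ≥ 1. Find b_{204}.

b_1 = 18,  b_2 = 17,  b_3 = 11,  b_4 = 13,  b_5 = 6,  b_6 = 2,  b_7 = 16,  b_8 = 5,  b_9 = 15,  b_{10} = 18.
Since b_{10} = b_1 = 18, the sequence is periodic with period 9.
So b_{204} = b_{1 + ((204-1) mod 9)} = b_6 = 2.

2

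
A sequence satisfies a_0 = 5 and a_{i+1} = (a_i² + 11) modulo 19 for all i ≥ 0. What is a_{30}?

3

Listing terms: a_0 = 5,  a_1 = 17,  a_2 = 15,  a_3 = 8,  a_4 = 18,  a_5 = 12,  a_6 = 3,  a_7 = 1,  a_8 = 12.
Since a_8 = a_5 = 12, the sequence is eventually periodic: after a pre-period of length 5 it cycles with period 3.
For i ≥ 5, a_i depends only on (i - 5) mod 3. (30 - 5) mod 3 = 1, so a_{30} = a_6 = 3.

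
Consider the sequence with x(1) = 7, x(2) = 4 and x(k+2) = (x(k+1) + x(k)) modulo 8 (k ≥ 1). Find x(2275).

Listing terms: x(1) = 7, x(2) = 4, x(3) = 3, x(4) = 7, x(5) = 2, x(6) = 1, x(7) = 3, x(8) = 4, x(9) = 7, x(10) = 3, x(11) = 2, x(12) = 5, x(13) = 7, x(14) = 4.
Since (x(13), x(14)) = (x(1), x(2)) = (7, 4) (two consecutive terms determine the rest), the sequence is periodic with period 12.
So x(2275) = x(1 + ((2275-1) mod 12)) = x(7) = 3.

3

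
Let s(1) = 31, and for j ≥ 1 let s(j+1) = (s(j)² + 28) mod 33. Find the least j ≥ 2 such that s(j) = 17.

s(1) = 31, s(2) = 32, s(3) = 29, s(4) = 11, s(5) = 17, s(6) = 20, s(7) = 32.
Since s(7) = s(2) = 32, the sequence is eventually periodic: after a pre-period of length 1 it cycles with period 5.
The value 17 first appears (with j ≥ 2) at s(5).

5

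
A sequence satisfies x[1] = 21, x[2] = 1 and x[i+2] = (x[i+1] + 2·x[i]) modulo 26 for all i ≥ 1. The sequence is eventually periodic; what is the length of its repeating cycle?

12

x[1] = 21; x[2] = 1; x[3] = 17; x[4] = 19; x[5] = 1; x[6] = 13; x[7] = 15; x[8] = 15; x[9] = 19; x[10] = 23; x[11] = 9; x[12] = 3; x[13] = 21; x[14] = 1.
Since (x[13], x[14]) = (x[1], x[2]) = (21, 1) (two consecutive terms determine the rest), the sequence is periodic with period 12.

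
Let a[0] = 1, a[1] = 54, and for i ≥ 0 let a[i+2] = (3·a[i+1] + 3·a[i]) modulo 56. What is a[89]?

17

a[0] = 1,  a[1] = 54,  a[2] = 53,  a[3] = 41,  a[4] = 2,  a[5] = 17,  a[6] = 1,  a[7] = 54.
The sequence repeats with period 6.
So a[89] = a[0 + ((89-0) mod 6)] = a[5] = 17.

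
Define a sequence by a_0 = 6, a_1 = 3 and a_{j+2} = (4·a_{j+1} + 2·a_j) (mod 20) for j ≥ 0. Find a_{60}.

We have a_0 = 6; a_1 = 3; a_2 = 4; a_3 = 2; a_4 = 16; a_5 = 8; a_6 = 4; a_7 = 12; a_8 = 16; a_9 = 8.
Since (a_8, a_9) = (a_4, a_5) = (16, 8) (two consecutive terms determine the rest), the sequence is eventually periodic: after a pre-period of length 4 it cycles with period 4.
For j ≥ 4, a_j depends only on (j - 4) mod 4. (60 - 4) mod 4 = 0, so a_{60} = a_4 = 16.

16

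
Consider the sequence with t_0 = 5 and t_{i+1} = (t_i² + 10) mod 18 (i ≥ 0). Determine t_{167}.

Listing terms: t_0 = 5,  t_1 = 17,  t_2 = 11,  t_3 = 5.
Since t_3 = t_0 = 5, the sequence is periodic with period 3.
So t_{167} = t_{0 + ((167-0) mod 3)} = t_2 = 11.

11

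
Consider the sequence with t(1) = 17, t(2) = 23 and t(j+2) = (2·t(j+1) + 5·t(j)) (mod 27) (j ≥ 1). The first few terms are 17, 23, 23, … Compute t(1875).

We have t(1) = 17, t(2) = 23, t(3) = 23, t(4) = 26, t(5) = 5, t(6) = 5, t(7) = 8, t(8) = 14, t(9) = 14, t(10) = 17, t(11) = 23.
The sequence repeats with period 9.
(1875 - 1) mod 9 = 2, so t(1875) = t(3) = 23.

23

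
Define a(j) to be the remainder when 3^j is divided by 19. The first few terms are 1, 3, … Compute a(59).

15

Computing terms: a(0) = 1; a(1) = 3; a(2) = 9; a(3) = 8; a(4) = 5; a(5) = 15; a(6) = 7; a(7) = 2; a(8) = 6; a(9) = 18; a(10) = 16; a(11) = 10; a(12) = 11; a(13) = 14; a(14) = 4; a(15) = 12; a(16) = 17; a(17) = 13; a(18) = 1.
The sequence repeats with period 18.
(59 - 0) mod 18 = 5, so a(59) = a(5) = 15.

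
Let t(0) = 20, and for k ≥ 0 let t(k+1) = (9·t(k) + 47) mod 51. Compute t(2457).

23

We have t(0) = 20,  t(1) = 23,  t(2) = 50,  t(3) = 38,  t(4) = 32,  t(5) = 29,  t(6) = 2,  t(7) = 14,  t(8) = 20.
The sequence repeats with period 8.
(2457 - 0) mod 8 = 1, so t(2457) = t(1) = 23.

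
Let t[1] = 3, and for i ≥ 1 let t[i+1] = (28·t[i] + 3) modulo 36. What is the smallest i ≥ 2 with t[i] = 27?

3

t[1] = 3,  t[2] = 15,  t[3] = 27,  t[4] = 3.
Since t[4] = t[1] = 3, the sequence is periodic with period 3.
The value 27 first appears (with i ≥ 2) at t[3].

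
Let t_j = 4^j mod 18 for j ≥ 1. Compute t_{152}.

Listing terms: t_1 = 4, t_2 = 16, t_3 = 10, t_4 = 4.
The sequence repeats with period 3.
(152 - 1) mod 3 = 1, so t_{152} = t_2 = 16.

16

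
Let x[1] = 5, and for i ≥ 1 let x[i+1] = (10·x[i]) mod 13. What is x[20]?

11

Computing terms: x[1] = 5,  x[2] = 11,  x[3] = 6,  x[4] = 8,  x[5] = 2,  x[6] = 7,  x[7] = 5.
Since x[7] = x[1] = 5, the sequence is periodic with period 6.
(20 - 1) mod 6 = 1, so x[20] = x[2] = 11.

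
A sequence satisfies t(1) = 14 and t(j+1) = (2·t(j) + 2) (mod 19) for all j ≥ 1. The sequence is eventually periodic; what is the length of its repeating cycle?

18

Listing terms: t(1) = 14; t(2) = 11; t(3) = 5; t(4) = 12; t(5) = 7; t(6) = 16; t(7) = 15; t(8) = 13; t(9) = 9; t(10) = 1; t(11) = 4; t(12) = 10; t(13) = 3; t(14) = 8; t(15) = 18; t(16) = 0; t(17) = 2; t(18) = 6; t(19) = 14.
Since t(19) = t(1) = 14, the sequence is periodic with period 18.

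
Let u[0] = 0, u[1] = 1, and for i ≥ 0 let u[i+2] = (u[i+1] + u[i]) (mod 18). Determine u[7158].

8

u[0] = 0; u[1] = 1; u[2] = 1; u[3] = 2; u[4] = 3; u[5] = 5; u[6] = 8; u[7] = 13; u[8] = 3; u[9] = 16; u[10] = 1; u[11] = 17; u[12] = 0; u[13] = 17; u[14] = 17; u[15] = 16; u[16] = 15; u[17] = 13; u[18] = 10; u[19] = 5; u[20] = 15; u[21] = 2; u[22] = 17; u[23] = 1; u[24] = 0; u[25] = 1.
Since (u[24], u[25]) = (u[0], u[1]) = (0, 1) (two consecutive terms determine the rest), the sequence is periodic with period 24.
So u[7158] = u[0 + ((7158-0) mod 24)] = u[6] = 8.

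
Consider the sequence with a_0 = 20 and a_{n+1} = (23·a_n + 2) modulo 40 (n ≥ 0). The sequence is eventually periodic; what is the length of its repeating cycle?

4

Listing terms: a_0 = 20, a_1 = 22, a_2 = 28, a_3 = 6, a_4 = 20.
The sequence repeats with period 4.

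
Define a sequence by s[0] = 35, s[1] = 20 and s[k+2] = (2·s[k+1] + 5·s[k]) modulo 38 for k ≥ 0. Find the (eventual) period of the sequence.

18

We have s[0] = 35; s[1] = 20; s[2] = 25; s[3] = 36; s[4] = 7; s[5] = 4; s[6] = 5; s[7] = 30; s[8] = 9; s[9] = 16; s[10] = 1; s[11] = 6; s[12] = 17; s[13] = 26; s[14] = 23; s[15] = 24; s[16] = 11; s[17] = 28; s[18] = 35; s[19] = 20.
The sequence repeats with period 18.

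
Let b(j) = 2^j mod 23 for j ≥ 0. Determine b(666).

Computing terms: b(0) = 1,  b(1) = 2,  b(2) = 4,  b(3) = 8,  b(4) = 16,  b(5) = 9,  b(6) = 18,  b(7) = 13,  b(8) = 3,  b(9) = 6,  b(10) = 12,  b(11) = 1.
Since b(11) = b(0) = 1, the sequence is periodic with period 11.
So b(666) = b(0 + ((666-0) mod 11)) = b(6) = 18.

18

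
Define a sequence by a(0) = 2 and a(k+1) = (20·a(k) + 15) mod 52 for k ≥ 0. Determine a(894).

19

a(0) = 2; a(1) = 3; a(2) = 23; a(3) = 7; a(4) = 51; a(5) = 47; a(6) = 19; a(7) = 31; a(8) = 11; a(9) = 27; a(10) = 35; a(11) = 39; a(12) = 15; a(13) = 3.
Since a(13) = a(1) = 3, the sequence is eventually periodic: after a pre-period of length 1 it cycles with period 12.
For k ≥ 1, a(k) depends only on (k - 1) mod 12. (894 - 1) mod 12 = 5, so a(894) = a(6) = 19.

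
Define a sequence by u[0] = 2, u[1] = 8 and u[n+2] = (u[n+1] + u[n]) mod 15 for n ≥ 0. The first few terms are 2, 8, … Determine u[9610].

Computing terms: u[0] = 2, u[1] = 8, u[2] = 10, u[3] = 3, u[4] = 13, u[5] = 1, u[6] = 14, u[7] = 0, u[8] = 14, u[9] = 14, u[10] = 13, u[11] = 12, u[12] = 10, u[13] = 7, u[14] = 2, u[15] = 9, u[16] = 11, u[17] = 5, u[18] = 1, u[19] = 6, u[20] = 7, u[21] = 13, u[22] = 5, u[23] = 3, u[24] = 8, u[25] = 11, u[26] = 4, u[27] = 0, u[28] = 4, u[29] = 4, u[30] = 8, u[31] = 12, u[32] = 5, u[33] = 2, u[34] = 7, u[35] = 9, u[36] = 1, u[37] = 10, u[38] = 11, u[39] = 6, u[40] = 2, u[41] = 8.
Since (u[40], u[41]) = (u[0], u[1]) = (2, 8) (two consecutive terms determine the rest), the sequence is periodic with period 40.
(9610 - 0) mod 40 = 10, so u[9610] = u[10] = 13.

13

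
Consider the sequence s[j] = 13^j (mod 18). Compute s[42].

1

We have s[0] = 1; s[1] = 13; s[2] = 7; s[3] = 1.
Since s[3] = s[0] = 1, the sequence is periodic with period 3.
So s[42] = s[0 + ((42-0) mod 3)] = s[0] = 1.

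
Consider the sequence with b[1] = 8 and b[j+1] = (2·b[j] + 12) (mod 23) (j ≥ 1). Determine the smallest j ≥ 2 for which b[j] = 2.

9

Computing terms: b[1] = 8, b[2] = 5, b[3] = 22, b[4] = 10, b[5] = 9, b[6] = 7, b[7] = 3, b[8] = 18, b[9] = 2, b[10] = 16, b[11] = 21, b[12] = 8.
The sequence repeats with period 11.
The value 2 first appears (with j ≥ 2) at b[9].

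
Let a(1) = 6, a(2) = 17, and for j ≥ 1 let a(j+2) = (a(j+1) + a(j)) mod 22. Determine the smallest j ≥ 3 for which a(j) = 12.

7

We have a(1) = 6, a(2) = 17, a(3) = 1, a(4) = 18, a(5) = 19, a(6) = 15, a(7) = 12, a(8) = 5, a(9) = 17, a(10) = 0, a(11) = 17, a(12) = 17, a(13) = 12, a(14) = 7, a(15) = 19, a(16) = 4, a(17) = 1, a(18) = 5, a(19) = 6, a(20) = 11, a(21) = 17, a(22) = 6, a(23) = 1, a(24) = 7, a(25) = 8, a(26) = 15, a(27) = 1, a(28) = 16, a(29) = 17, a(30) = 11, a(31) = 6, a(32) = 17.
The sequence repeats with period 30.
The value 12 first appears (with j ≥ 3) at a(7).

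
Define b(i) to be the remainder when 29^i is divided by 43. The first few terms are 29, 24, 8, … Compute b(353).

Computing terms: b(1) = 29, b(2) = 24, b(3) = 8, b(4) = 17, b(5) = 20, b(6) = 21, b(7) = 7, b(8) = 31, b(9) = 39, b(10) = 13, b(11) = 33, b(12) = 11, b(13) = 18, b(14) = 6, b(15) = 2, b(16) = 15, b(17) = 5, b(18) = 16, b(19) = 34, b(20) = 40, b(21) = 42, b(22) = 14, b(23) = 19, b(24) = 35, b(25) = 26, b(26) = 23, b(27) = 22, b(28) = 36, b(29) = 12, b(30) = 4, b(31) = 30, b(32) = 10, b(33) = 32, b(34) = 25, b(35) = 37, b(36) = 41, b(37) = 28, b(38) = 38, b(39) = 27, b(40) = 9, b(41) = 3, b(42) = 1, b(43) = 29.
The sequence repeats with period 42.
(353 - 1) mod 42 = 16, so b(353) = b(17) = 5.

5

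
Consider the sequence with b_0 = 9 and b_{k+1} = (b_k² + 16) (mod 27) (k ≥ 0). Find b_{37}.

11

Computing terms: b_0 = 9; b_1 = 16; b_2 = 2; b_3 = 20; b_4 = 11; b_5 = 2.
Since b_5 = b_2 = 2, the sequence is eventually periodic: after a pre-period of length 2 it cycles with period 3.
For k ≥ 2, b_k depends only on (k - 2) mod 3. (37 - 2) mod 3 = 2, so b_{37} = b_4 = 11.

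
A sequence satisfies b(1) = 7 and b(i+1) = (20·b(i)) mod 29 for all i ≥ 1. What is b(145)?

b(1) = 7, b(2) = 24, b(3) = 16, b(4) = 1, b(5) = 20, b(6) = 23, b(7) = 25, b(8) = 7.
Since b(8) = b(1) = 7, the sequence is periodic with period 7.
So b(145) = b(1 + ((145-1) mod 7)) = b(5) = 20.

20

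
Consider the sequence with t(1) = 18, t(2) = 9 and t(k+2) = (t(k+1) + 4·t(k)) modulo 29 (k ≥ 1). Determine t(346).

t(1) = 18,  t(2) = 9,  t(3) = 23,  t(4) = 1,  t(5) = 6,  t(6) = 10,  t(7) = 5,  t(8) = 16,  t(9) = 7,  t(10) = 13,  t(11) = 12,  t(12) = 6,  t(13) = 25,  t(14) = 20,  t(15) = 4,  t(16) = 26,  t(17) = 13,  t(18) = 1,  t(19) = 24,  t(20) = 28,  t(21) = 8,  t(22) = 4,  t(23) = 7,  t(24) = 23,  t(25) = 22,  t(26) = 27,  t(27) = 28,  t(28) = 20,  t(29) = 16,  t(30) = 9,  t(31) = 15,  t(32) = 22,  t(33) = 24,  t(34) = 25,  t(35) = 5,  t(36) = 18,  t(37) = 9.
The sequence repeats with period 35.
So t(346) = t(1 + ((346-1) mod 35)) = t(31) = 15.

15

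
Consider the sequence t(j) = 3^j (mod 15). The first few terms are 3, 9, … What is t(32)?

We have t(1) = 3, t(2) = 9, t(3) = 12, t(4) = 6, t(5) = 3.
Since t(5) = t(1) = 3, the sequence is periodic with period 4.
So t(32) = t(1 + ((32-1) mod 4)) = t(4) = 6.

6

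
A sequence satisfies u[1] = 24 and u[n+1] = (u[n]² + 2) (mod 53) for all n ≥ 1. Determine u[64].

42

Computing terms: u[1] = 24,  u[2] = 48,  u[3] = 27,  u[4] = 42,  u[5] = 17,  u[6] = 26,  u[7] = 42.
Since u[7] = u[4] = 42, the sequence is eventually periodic: after a pre-period of length 3 it cycles with period 3.
For n ≥ 4, u[n] depends only on (n - 4) mod 3. (64 - 4) mod 3 = 0, so u[64] = u[4] = 42.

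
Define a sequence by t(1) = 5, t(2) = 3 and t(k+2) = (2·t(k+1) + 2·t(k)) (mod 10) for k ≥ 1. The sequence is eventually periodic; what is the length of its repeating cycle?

24

t(1) = 5, t(2) = 3, t(3) = 6, t(4) = 8, t(5) = 8, t(6) = 2, t(7) = 0, t(8) = 4, t(9) = 8, t(10) = 4, t(11) = 4, t(12) = 6, t(13) = 0, t(14) = 2, t(15) = 4, t(16) = 2, t(17) = 2, t(18) = 8, t(19) = 0, t(20) = 6, t(21) = 2, t(22) = 6, t(23) = 6, t(24) = 4, t(25) = 0, t(26) = 8, t(27) = 6, t(28) = 8.
Since (t(27), t(28)) = (t(3), t(4)) = (6, 8) (two consecutive terms determine the rest), the sequence is eventually periodic: after a pre-period of length 2 it cycles with period 24.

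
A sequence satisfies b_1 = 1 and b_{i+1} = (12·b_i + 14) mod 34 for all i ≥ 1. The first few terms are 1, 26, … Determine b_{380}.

0

Computing terms: b_1 = 1; b_2 = 26; b_3 = 20; b_4 = 16; b_5 = 2; b_6 = 4; b_7 = 28; b_8 = 10; b_9 = 32; b_{10} = 24; b_{11} = 30; b_{12} = 0; b_{13} = 14; b_{14} = 12; b_{15} = 22; b_{16} = 6; b_{17} = 18; b_{18} = 26.
Since b_{18} = b_2 = 26, the sequence is eventually periodic: after a pre-period of length 1 it cycles with period 16.
For i ≥ 2, b_i depends only on (i - 2) mod 16. (380 - 2) mod 16 = 10, so b_{380} = b_{12} = 0.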